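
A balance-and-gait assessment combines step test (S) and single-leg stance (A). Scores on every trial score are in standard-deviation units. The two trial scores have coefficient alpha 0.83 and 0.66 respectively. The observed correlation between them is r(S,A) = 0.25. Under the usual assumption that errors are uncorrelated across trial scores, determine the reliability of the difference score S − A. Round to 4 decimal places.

0.6600

Var(S−A) = 1 + 1 − 2·0.25 = 2 − 0.5 = 1.5.
Under uncorrelated errors the observed covariances equal the true-score covariances, so only the own-variance terms attenuate.
True-score variance = [0.83 + 0.66] − 0.5 = 1.49 − 0.5 = 0.99.
Reliability = 0.99 / 1.5 = 0.6600.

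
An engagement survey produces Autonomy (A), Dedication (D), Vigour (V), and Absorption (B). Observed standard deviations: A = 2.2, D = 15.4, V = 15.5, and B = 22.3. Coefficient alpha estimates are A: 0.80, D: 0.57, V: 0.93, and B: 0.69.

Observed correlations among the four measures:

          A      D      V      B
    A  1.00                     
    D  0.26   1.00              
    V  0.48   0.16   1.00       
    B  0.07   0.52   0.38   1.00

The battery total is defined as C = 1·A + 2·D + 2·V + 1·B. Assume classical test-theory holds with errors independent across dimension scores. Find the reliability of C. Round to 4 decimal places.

0.8449

Var(C) = 2.2² + 2²·15.4² + 2²·15.5² + 22.3² + 2·[2·2.2·15.4·0.26 + 2·2.2·15.5·0.48 + 2.2·22.3·0.07 + 4·15.4·15.5·0.16 + 2·15.4·22.3·0.52 + 2·15.5·22.3·0.38] = 2411.77 + 1652.81 = 4064.58.
Because errors are independent across components, Cov(Tᵢ,Tⱼ) = Cov(Xᵢ,Xⱼ); the off-diagonal part of the true-score variance is the same as above.
True-score variance = [2.2²·0.80 + 2²·15.4²·0.57 + 2²·15.5²·0.93 + 22.3²·0.69] + 1652.81 = 1781.46 + 1652.81 = 3434.27.
Reliability = 3434.27 / 4064.58 = 0.8449.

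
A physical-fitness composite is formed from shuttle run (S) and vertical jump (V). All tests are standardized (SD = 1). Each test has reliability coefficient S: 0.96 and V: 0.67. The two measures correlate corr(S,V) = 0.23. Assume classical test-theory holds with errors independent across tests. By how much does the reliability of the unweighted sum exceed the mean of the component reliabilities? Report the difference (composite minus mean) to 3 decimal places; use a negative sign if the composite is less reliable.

Var(sum) = 2 + 0.46 = 2.46; true-score variance = 1.63 + 0.46 = 2.09; composite reliability = 0.8496.
Mean component reliability = 0.8150.
Difference = 0.8496 − 0.8150 = 0.035.

0.035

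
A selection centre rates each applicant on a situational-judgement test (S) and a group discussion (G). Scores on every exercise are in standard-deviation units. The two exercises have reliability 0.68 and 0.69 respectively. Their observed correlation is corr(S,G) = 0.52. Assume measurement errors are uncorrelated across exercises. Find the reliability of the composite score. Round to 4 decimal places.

0.7928

Var(S+G) = 2 + 2·[0.52] = 2 + 1.04 = 3.04.
Under uncorrelated errors the observed covariances equal the true-score covariances, so only the own-variance terms attenuate.
True-score variance = [0.68 + 0.69] + 1.04 = 1.37 + 1.04 = 2.41.
Reliability = 2.41 / 3.04 = 0.7928.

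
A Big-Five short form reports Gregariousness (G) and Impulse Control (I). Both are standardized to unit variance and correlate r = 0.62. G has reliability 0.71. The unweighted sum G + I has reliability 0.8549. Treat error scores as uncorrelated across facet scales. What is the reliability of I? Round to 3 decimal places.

0.820

Var(G+I) = 2 + 2·0.62 = 3.240.
True-score variance = ρ_G + ρ_I + 2·0.62, so 0.8549 = (0.71 + ρ_I + 1.24) / 3.240.
ρ_I = 0.8549·3.240 − 0.71 − 1.24 = 0.820.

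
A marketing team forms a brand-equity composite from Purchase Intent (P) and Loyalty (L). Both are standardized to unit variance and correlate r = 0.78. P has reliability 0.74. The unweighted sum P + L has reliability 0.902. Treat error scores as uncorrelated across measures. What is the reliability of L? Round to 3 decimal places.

Var(P+L) = 2 + 2·0.78 = 3.560.
True-score variance = ρ_P + ρ_L + 2·0.78, so 0.902 = (0.74 + ρ_L + 1.56) / 3.560.
ρ_L = 0.902·3.560 − 0.74 − 1.56 = 0.911.

0.911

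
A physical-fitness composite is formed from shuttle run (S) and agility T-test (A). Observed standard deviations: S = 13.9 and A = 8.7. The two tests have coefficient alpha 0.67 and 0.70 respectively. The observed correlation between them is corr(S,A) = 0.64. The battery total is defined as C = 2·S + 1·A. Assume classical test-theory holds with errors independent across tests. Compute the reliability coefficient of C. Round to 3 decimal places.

Var(C) = 2²·13.9² + 8.7² + 2·[2·13.9·8.7·0.64] = 848.53 + 309.581 = 1158.11.
With uncorrelated errors the cross-covariances are all true-score covariance, so they carry over unchanged; only the diagonal terms shrink to ρᵢσᵢ².
True-score variance = [2²·13.9²·0.67 + 8.7²·0.70] + 309.581 = 570.786 + 309.581 = 880.367.
Reliability = 880.367 / 1158.11 = 0.760.

0.760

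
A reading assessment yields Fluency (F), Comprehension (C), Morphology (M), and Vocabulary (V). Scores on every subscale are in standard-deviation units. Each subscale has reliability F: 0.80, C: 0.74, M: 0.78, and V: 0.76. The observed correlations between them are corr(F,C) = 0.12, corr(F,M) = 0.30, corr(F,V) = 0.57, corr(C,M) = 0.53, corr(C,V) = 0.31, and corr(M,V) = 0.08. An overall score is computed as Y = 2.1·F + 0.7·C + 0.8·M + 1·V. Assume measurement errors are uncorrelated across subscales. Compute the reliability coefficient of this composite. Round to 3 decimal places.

0.879

Var(Y) = 2.1² + 0.7² + 0.8² + 1 + 2·[1.47·0.12 + 1.68·0.30 + 2.1·0.57 + 0.56·0.53 + 0.7·0.31 + 0.8·0.08] = 6.54 + 4.9104 = 11.4504.
With uncorrelated errors the cross-covariances are all true-score covariance, so they carry over unchanged; only the diagonal terms shrink to ρᵢσᵢ².
True-score variance = [2.1²·0.80 + 0.7²·0.74 + 0.8²·0.78 + 0.76] + 4.9104 = 5.1498 + 4.9104 = 10.0602.
Reliability = 10.0602 / 11.4504 = 0.879.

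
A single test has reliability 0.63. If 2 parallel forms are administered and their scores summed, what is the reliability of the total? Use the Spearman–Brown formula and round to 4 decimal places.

ρ_k = kρ / (1 + (k−1)ρ) = 2·0.63 / (1 + 1·0.63) = 1.260 / 1.630 = 0.7730.

0.7730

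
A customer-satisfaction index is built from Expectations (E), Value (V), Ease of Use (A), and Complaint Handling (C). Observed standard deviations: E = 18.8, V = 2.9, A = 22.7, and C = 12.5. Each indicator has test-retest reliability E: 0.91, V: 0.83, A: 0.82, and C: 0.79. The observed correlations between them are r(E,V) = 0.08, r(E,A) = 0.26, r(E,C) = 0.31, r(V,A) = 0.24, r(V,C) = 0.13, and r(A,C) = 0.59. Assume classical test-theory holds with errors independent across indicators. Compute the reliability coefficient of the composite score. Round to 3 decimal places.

0.911

Var(E+V+A+C) = 18.8² + 2.9² + 22.7² + 12.5² + 2·[18.8·2.9·0.08 + 18.8·22.7·0.26 + 18.8·12.5·0.31 + 2.9·22.7·0.24 + 2.9·12.5·0.13 + 22.7·12.5·0.59] = 1033.39 + 752.187 = 1785.58.
Because errors are independent across components, Cov(Tᵢ,Tⱼ) = Cov(Xᵢ,Xⱼ); the off-diagonal part of the true-score variance is the same as above.
True-score variance = [18.8²·0.91 + 2.9²·0.83 + 22.7²·0.82 + 12.5²·0.79] + 752.187 = 874.586 + 752.187 = 1626.77.
Reliability = 1626.77 / 1785.58 = 0.911.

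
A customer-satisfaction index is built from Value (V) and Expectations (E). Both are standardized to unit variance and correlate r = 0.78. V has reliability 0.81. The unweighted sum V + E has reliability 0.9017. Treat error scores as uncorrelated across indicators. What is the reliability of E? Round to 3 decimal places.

Var(V+E) = 2 + 2·0.78 = 3.560.
True-score variance = ρ_V + ρ_E + 2·0.78, so 0.9017 = (0.81 + ρ_E + 1.56) / 3.560.
ρ_E = 0.9017·3.560 − 0.81 − 1.56 = 0.840.

0.840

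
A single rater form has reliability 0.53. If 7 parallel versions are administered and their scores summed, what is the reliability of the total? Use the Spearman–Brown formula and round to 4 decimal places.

ρ_k = kρ / (1 + (k−1)ρ) = 7·0.53 / (1 + 6·0.53) = 3.710 / 4.180 = 0.8876.

0.8876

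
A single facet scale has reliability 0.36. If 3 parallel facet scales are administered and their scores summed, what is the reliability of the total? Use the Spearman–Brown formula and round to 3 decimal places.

ρ_k = kρ / (1 + (k−1)ρ) = 3·0.36 / (1 + 2·0.36) = 1.080 / 1.720 = 0.628.

0.628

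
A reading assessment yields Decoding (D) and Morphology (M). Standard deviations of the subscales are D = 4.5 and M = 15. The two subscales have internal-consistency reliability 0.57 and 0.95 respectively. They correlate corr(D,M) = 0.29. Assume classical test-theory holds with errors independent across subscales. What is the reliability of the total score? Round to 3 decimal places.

0.930

Var(D+M) = 4.5² + 15² + 2·[4.5·15·0.29] = 245.25 + 39.15 = 284.4.
Under uncorrelated errors the observed covariances equal the true-score covariances, so only the own-variance terms attenuate.
True-score variance = [4.5²·0.57 + 15²·0.95] + 39.15 = 225.292 + 39.15 = 264.442.
Reliability = 264.442 / 284.4 = 0.930.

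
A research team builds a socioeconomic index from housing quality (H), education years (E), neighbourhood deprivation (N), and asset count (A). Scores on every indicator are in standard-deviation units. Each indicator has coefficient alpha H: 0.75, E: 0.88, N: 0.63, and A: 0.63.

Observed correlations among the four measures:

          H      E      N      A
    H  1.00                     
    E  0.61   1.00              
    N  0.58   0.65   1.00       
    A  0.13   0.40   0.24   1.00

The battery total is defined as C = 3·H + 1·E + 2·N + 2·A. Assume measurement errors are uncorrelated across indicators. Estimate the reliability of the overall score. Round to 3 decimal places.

0.853

Var(C) = 3² + 1 + 2² + 2² + 2·[3·0.61 + 6·0.58 + 6·0.13 + 2·0.65 + 2·0.40 + 4·0.24] = 18 + 18.3 = 36.3.
Under uncorrelated errors the observed covariances equal the true-score covariances, so only the own-variance terms attenuate.
True-score variance = [3²·0.75 + 0.88 + 2²·0.63 + 2²·0.63] + 18.3 = 12.67 + 18.3 = 30.97.
Reliability = 30.97 / 36.3 = 0.853.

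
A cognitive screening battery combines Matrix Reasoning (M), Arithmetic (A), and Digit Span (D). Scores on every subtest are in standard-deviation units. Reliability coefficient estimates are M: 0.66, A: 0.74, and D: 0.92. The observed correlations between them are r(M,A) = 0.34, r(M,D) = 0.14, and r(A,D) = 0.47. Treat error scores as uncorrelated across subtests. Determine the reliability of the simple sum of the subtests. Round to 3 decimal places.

0.861

Var(M+A+D) = 3 + 2·[0.34 + 0.14 + 0.47] = 3 + 1.9 = 4.9.
Because errors are independent across components, Cov(Tᵢ,Tⱼ) = Cov(Xᵢ,Xⱼ); the off-diagonal part of the true-score variance is the same as above.
True-score variance = [0.66 + 0.74 + 0.92] + 1.9 = 2.32 + 1.9 = 4.22.
Reliability = 4.22 / 4.9 = 0.861.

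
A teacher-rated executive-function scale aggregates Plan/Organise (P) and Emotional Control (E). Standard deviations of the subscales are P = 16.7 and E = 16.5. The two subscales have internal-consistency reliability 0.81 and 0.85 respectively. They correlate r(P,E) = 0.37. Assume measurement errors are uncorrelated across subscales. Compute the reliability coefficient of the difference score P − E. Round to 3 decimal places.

0.730

Var(P−E) = 16.7² + 16.5² − 2·16.7·16.5·0.37 = 551.14 − 203.907 = 347.233.
With uncorrelated errors the cross-covariances are all true-score covariance, so they carry over unchanged; only the diagonal terms shrink to ρᵢσᵢ².
True-score variance = [16.7²·0.81 + 16.5²·0.85] − 203.907 = 457.313 − 203.907 = 253.406.
Reliability = 253.406 / 347.233 = 0.730.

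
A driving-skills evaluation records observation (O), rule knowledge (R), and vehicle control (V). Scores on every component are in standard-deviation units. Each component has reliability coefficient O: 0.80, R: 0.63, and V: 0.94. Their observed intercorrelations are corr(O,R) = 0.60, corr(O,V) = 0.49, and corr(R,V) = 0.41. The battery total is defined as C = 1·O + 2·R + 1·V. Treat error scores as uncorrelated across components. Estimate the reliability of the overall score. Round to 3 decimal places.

Var(C) = 1 + 2² + 1 + 2·[2·0.60 + 0.49 + 2·0.41] = 6 + 5.02 = 11.02.
Under uncorrelated errors the observed covariances equal the true-score covariances, so only the own-variance terms attenuate.
True-score variance = [0.80 + 2²·0.63 + 0.94] + 5.02 = 4.26 + 5.02 = 9.28.
Reliability = 9.28 / 11.02 = 0.842.

0.842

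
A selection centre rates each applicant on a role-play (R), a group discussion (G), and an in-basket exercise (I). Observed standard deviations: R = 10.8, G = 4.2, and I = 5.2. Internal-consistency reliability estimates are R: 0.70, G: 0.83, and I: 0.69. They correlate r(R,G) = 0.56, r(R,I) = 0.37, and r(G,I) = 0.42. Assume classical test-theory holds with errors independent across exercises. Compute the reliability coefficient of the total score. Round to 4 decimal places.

0.8295

Var(R+G+I) = 10.8² + 4.2² + 5.2² + 2·[10.8·4.2·0.56 + 10.8·5.2·0.37 + 4.2·5.2·0.42] = 161.32 + 110.707 = 272.027.
Under uncorrelated errors the observed covariances equal the true-score covariances, so only the own-variance terms attenuate.
True-score variance = [10.8²·0.70 + 4.2²·0.83 + 5.2²·0.69] + 110.707 = 114.947 + 110.707 = 225.654.
Reliability = 225.654 / 272.027 = 0.8295.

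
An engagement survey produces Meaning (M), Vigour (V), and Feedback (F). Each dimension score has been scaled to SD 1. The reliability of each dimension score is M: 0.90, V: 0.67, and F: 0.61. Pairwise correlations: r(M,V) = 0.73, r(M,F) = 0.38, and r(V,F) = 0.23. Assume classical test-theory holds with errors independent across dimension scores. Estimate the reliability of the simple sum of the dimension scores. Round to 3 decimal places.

Var(M+V+F) = 3 + 2·[0.73 + 0.38 + 0.23] = 3 + 2.68 = 5.68.
With uncorrelated errors the cross-covariances are all true-score covariance, so they carry over unchanged; only the diagonal terms shrink to ρᵢσᵢ².
True-score variance = [0.90 + 0.67 + 0.61] + 2.68 = 2.18 + 2.68 = 4.86.
Reliability = 4.86 / 5.68 = 0.856.

0.856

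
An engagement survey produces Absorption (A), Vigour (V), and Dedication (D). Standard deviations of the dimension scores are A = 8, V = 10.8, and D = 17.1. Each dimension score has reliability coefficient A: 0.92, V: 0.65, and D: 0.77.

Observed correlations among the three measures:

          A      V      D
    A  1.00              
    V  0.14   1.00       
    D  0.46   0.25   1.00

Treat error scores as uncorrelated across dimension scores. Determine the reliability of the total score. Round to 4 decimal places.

0.8418

Var(A+V+D) = 8² + 10.8² + 17.1² + 2·[8·10.8·0.14 + 8·17.1·0.46 + 10.8·17.1·0.25] = 473.05 + 242.388 = 715.438.
Under uncorrelated errors the observed covariances equal the true-score covariances, so only the own-variance terms attenuate.
True-score variance = [8²·0.92 + 10.8²·0.65 + 17.1²·0.77] + 242.388 = 359.852 + 242.388 = 602.24.
Reliability = 602.24 / 715.438 = 0.8418.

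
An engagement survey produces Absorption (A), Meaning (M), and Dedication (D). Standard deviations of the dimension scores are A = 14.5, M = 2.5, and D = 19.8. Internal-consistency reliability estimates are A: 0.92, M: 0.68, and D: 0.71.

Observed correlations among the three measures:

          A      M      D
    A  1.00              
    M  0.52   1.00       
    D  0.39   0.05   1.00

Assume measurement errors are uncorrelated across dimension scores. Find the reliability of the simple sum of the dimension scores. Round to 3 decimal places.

Var(A+M+D) = 14.5² + 2.5² + 19.8² + 2·[14.5·2.5·0.52 + 14.5·19.8·0.39 + 2.5·19.8·0.05] = 608.54 + 266.588 = 875.128.
Because errors are independent across components, Cov(Tᵢ,Tⱼ) = Cov(Xᵢ,Xⱼ); the off-diagonal part of the true-score variance is the same as above.
True-score variance = [14.5²·0.92 + 2.5²·0.68 + 19.8²·0.71] + 266.588 = 476.028 + 266.588 = 742.616.
Reliability = 742.616 / 875.128 = 0.849.

0.849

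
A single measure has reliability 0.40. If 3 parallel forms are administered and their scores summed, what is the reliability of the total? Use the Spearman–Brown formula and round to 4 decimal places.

ρ_k = kρ / (1 + (k−1)ρ) = 3·0.40 / (1 + 2·0.40) = 1.200 / 1.800 = 0.6667.

0.6667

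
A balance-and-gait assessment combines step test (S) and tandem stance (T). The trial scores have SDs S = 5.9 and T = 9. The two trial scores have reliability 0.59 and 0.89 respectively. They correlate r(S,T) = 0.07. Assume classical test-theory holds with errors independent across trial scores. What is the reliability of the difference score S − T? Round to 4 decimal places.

Var(S−T) = 5.9² + 9² − 2·5.9·9·0.07 = 115.81 − 7.434 = 108.376.
Under uncorrelated errors the observed covariances equal the true-score covariances, so only the own-variance terms attenuate.
True-score variance = [5.9²·0.59 + 9²·0.89] − 7.434 = 92.6279 − 7.434 = 85.1939.
Reliability = 85.1939 / 108.376 = 0.7861.

0.7861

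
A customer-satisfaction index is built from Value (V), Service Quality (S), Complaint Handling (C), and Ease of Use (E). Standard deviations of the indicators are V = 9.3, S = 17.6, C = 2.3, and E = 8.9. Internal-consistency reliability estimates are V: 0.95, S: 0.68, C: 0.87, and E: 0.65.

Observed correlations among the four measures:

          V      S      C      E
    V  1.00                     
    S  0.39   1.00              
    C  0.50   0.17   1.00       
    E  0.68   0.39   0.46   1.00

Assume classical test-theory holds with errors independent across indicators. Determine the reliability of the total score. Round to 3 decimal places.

0.853

Var(V+S+C+E) = 9.3² + 17.6² + 2.3² + 8.9² + 2·[9.3·17.6·0.39 + 9.3·2.3·0.50 + 9.3·8.9·0.68 + 17.6·2.3·0.17 + 17.6·8.9·0.39 + 2.3·8.9·0.46] = 480.75 + 416.402 = 897.152.
Under uncorrelated errors the observed covariances equal the true-score covariances, so only the own-variance terms attenuate.
True-score variance = [9.3²·0.95 + 17.6²·0.68 + 2.3²·0.87 + 8.9²·0.65] + 416.402 = 348.891 + 416.402 = 765.294.
Reliability = 765.294 / 897.152 = 0.853.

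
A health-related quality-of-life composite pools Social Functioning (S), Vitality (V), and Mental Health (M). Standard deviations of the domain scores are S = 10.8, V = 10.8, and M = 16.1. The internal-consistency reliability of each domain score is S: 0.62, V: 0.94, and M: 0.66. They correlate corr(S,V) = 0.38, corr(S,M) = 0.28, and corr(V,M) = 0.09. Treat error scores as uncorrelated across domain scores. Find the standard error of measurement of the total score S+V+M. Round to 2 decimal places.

Var(total) = 492.49 + 217.318 = 709.808.
True-score variance = 353.037 + 217.318 = 570.355, so reliability = 0.8035.
Error variance = 709.808 − 570.355 = 139.453; SEM = √139.453 = 11.81.

11.81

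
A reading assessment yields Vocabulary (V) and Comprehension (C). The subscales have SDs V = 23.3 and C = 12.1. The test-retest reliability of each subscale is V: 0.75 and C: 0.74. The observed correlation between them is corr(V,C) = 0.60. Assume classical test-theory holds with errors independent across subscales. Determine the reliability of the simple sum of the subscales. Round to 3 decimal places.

Var(V+C) = 23.3² + 12.1² + 2·[23.3·12.1·0.60] = 689.3 + 338.316 = 1027.62.
Under uncorrelated errors the observed covariances equal the true-score covariances, so only the own-variance terms attenuate.
True-score variance = [23.3²·0.75 + 12.1²·0.74] + 338.316 = 515.511 + 338.316 = 853.827.
Reliability = 853.827 / 1027.62 = 0.831.

0.831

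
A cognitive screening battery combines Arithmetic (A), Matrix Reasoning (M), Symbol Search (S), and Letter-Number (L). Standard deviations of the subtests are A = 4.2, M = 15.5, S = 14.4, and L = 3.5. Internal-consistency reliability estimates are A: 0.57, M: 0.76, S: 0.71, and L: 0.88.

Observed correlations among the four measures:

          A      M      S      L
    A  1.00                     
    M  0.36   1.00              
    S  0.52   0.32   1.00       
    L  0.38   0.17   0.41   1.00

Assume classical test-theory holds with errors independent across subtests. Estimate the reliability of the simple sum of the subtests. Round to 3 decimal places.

0.842

Var(A+M+S+L) = 4.2² + 15.5² + 14.4² + 3.5² + 2·[4.2·15.5·0.36 + 4.2·14.4·0.52 + 4.2·3.5·0.38 + 15.5·14.4·0.32 + 15.5·3.5·0.17 + 14.4·3.5·0.41] = 477.5 + 323.564 = 801.064.
With uncorrelated errors the cross-covariances are all true-score covariance, so they carry over unchanged; only the diagonal terms shrink to ρᵢσᵢ².
True-score variance = [4.2²·0.57 + 15.5²·0.76 + 14.4²·0.71 + 3.5²·0.88] + 323.564 = 350.65 + 323.564 = 674.215.
Reliability = 674.215 / 801.064 = 0.842.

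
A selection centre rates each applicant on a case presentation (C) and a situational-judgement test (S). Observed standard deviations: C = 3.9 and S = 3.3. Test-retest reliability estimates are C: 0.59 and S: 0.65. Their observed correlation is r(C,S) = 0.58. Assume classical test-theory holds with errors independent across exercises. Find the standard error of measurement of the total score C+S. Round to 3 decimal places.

3.170

Var(total) = 26.1 + 14.9292 = 41.0292.
True-score variance = 16.0524 + 14.9292 = 30.9816, so reliability = 0.7551.
Error variance = 41.0292 − 30.9816 = 10.0476; SEM = √10.0476 = 3.170.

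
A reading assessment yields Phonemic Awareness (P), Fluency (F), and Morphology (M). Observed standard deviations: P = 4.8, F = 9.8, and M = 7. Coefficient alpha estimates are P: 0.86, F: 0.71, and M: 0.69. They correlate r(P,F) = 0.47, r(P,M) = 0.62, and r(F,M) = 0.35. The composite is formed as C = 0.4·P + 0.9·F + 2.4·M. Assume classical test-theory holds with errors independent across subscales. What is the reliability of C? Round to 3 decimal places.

0.789

Var(C) = 0.4²·4.8² + 0.9²·9.8² + 2.4²·7² + 2·[0.36·4.8·9.8·0.47 + 0.96·4.8·7·0.62 + 2.16·9.8·7·0.35] = 363.719 + 159.639 = 523.358.
With uncorrelated errors the cross-covariances are all true-score covariance, so they carry over unchanged; only the diagonal terms shrink to ρᵢσᵢ².
True-score variance = [0.4²·4.8²·0.86 + 0.9²·9.8²·0.71 + 2.4²·7²·0.69] + 159.639 = 253.149 + 159.639 = 412.787.
Reliability = 412.787 / 523.358 = 0.789.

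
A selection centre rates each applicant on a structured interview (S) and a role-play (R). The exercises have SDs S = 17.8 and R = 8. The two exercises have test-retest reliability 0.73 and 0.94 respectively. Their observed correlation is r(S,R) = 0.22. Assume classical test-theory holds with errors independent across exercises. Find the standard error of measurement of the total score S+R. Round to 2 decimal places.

9.45

Var(total) = 380.84 + 62.656 = 443.496.
True-score variance = 291.453 + 62.656 = 354.109, so reliability = 0.7984.
Error variance = 443.496 − 354.109 = 89.3868; SEM = √89.3868 = 9.45.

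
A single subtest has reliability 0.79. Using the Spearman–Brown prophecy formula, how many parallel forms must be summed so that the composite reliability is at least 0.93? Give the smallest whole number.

4

k ≥ ρ*(1−ρ₁)/(ρ₁(1−ρ*)) = 0.93·0.21 / (0.79·0.07) = 3.532.
Smallest integer k = 4.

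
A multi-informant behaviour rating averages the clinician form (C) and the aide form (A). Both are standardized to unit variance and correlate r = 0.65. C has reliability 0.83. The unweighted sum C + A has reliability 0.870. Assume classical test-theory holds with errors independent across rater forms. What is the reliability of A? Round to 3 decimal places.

0.741

Var(C+A) = 2 + 2·0.65 = 3.300.
True-score variance = ρ_C + ρ_A + 2·0.65, so 0.870 = (0.83 + ρ_A + 1.30) / 3.300.
ρ_A = 0.870·3.300 − 0.83 − 1.30 = 0.741.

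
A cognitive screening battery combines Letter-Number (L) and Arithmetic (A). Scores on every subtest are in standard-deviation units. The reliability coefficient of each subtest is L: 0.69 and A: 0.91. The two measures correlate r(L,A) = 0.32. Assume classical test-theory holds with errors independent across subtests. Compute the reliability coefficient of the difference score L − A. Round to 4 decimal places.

Var(L−A) = 1 + 1 − 2·0.32 = 2 − 0.64 = 1.36.
Under uncorrelated errors the observed covariances equal the true-score covariances, so only the own-variance terms attenuate.
True-score variance = [0.69 + 0.91] − 0.64 = 1.6 − 0.64 = 0.96.
Reliability = 0.96 / 1.36 = 0.7059.

0.7059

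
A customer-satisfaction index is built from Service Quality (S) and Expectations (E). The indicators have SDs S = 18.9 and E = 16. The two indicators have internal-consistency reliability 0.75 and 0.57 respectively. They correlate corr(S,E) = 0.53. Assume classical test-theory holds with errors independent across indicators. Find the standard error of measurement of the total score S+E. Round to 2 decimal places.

14.12

Var(total) = 613.21 + 320.544 = 933.754.
True-score variance = 413.827 + 320.544 = 734.371, so reliability = 0.7865.
Error variance = 933.754 − 734.371 = 199.383; SEM = √199.383 = 14.12.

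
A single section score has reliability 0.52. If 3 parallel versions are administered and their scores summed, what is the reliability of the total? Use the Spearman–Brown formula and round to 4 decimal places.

0.7647

ρ_k = kρ / (1 + (k−1)ρ) = 3·0.52 / (1 + 2·0.52) = 1.560 / 2.040 = 0.7647.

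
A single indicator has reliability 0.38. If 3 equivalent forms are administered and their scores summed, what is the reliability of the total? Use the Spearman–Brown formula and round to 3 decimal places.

ρ_k = kρ / (1 + (k−1)ρ) = 3·0.38 / (1 + 2·0.38) = 1.140 / 1.760 = 0.648.

0.648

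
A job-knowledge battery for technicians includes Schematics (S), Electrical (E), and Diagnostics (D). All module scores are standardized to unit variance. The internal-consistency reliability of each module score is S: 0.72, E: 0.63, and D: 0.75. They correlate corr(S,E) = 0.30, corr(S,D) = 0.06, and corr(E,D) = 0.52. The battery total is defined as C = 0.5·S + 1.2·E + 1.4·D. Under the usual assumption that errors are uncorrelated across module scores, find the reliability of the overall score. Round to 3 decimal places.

Var(C) = 0.5² + 1.2² + 1.4² + 2·[0.6·0.30 + 0.7·0.06 + 1.68·0.52] = 3.65 + 2.1912 = 5.8412.
With uncorrelated errors the cross-covariances are all true-score covariance, so they carry over unchanged; only the diagonal terms shrink to ρᵢσᵢ².
True-score variance = [0.5²·0.72 + 1.2²·0.63 + 1.4²·0.75] + 2.1912 = 2.5572 + 2.1912 = 4.7484.
Reliability = 4.7484 / 5.8412 = 0.813.

0.813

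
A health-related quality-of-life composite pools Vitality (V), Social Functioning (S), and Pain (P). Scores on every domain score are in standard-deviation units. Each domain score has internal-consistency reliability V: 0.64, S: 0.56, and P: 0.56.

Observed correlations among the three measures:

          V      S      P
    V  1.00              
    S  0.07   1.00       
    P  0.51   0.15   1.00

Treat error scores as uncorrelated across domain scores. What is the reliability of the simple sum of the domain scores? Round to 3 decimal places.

0.722

Var(V+S+P) = 3 + 2·[0.07 + 0.51 + 0.15] = 3 + 1.46 = 4.46.
Under uncorrelated errors the observed covariances equal the true-score covariances, so only the own-variance terms attenuate.
True-score variance = [0.64 + 0.56 + 0.56] + 1.46 = 1.76 + 1.46 = 3.22.
Reliability = 3.22 / 4.46 = 0.722.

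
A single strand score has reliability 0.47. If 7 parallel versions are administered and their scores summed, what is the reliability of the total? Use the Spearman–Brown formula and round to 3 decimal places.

ρ_k = kρ / (1 + (k−1)ρ) = 7·0.47 / (1 + 6·0.47) = 3.290 / 3.820 = 0.861.

0.861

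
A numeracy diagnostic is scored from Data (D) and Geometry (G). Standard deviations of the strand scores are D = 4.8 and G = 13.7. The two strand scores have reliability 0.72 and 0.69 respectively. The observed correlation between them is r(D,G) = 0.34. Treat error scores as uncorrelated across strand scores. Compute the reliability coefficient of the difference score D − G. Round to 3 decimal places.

0.611

Var(D−G) = 4.8² + 13.7² − 2·4.8·13.7·0.34 = 210.73 − 44.7168 = 166.013.
With uncorrelated errors the cross-covariances are all true-score covariance, so they carry over unchanged; only the diagonal terms shrink to ρᵢσᵢ².
True-score variance = [4.8²·0.72 + 13.7²·0.69] − 44.7168 = 146.095 − 44.7168 = 101.378.
Reliability = 101.378 / 166.013 = 0.611.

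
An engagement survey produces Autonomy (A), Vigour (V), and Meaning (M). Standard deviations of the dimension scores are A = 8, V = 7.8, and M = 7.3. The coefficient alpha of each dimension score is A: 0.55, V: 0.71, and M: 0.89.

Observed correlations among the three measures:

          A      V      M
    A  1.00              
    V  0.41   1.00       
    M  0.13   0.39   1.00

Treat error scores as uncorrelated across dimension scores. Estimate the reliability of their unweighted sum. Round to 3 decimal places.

Var(A+V+M) = 8² + 7.8² + 7.3² + 2·[8·7.8·0.41 + 8·7.3·0.13 + 7.8·7.3·0.39] = 178.13 + 110.765 = 288.895.
Because errors are independent across components, Cov(Tᵢ,Tⱼ) = Cov(Xᵢ,Xⱼ); the off-diagonal part of the true-score variance is the same as above.
True-score variance = [8²·0.55 + 7.8²·0.71 + 7.3²·0.89] + 110.765 = 125.825 + 110.765 = 236.59.
Reliability = 236.59 / 288.895 = 0.819.

0.819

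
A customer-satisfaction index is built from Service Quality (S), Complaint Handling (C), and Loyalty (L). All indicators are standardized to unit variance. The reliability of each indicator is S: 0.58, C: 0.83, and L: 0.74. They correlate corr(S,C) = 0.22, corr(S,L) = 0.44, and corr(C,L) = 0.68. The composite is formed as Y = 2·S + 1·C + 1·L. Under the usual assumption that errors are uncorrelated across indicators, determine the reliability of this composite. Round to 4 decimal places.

Var(Y) = 2² + 1 + 1 + 2·[2·0.22 + 2·0.44 + 0.68] = 6 + 4 = 10.
Because errors are independent across components, Cov(Tᵢ,Tⱼ) = Cov(Xᵢ,Xⱼ); the off-diagonal part of the true-score variance is the same as above.
True-score variance = [2²·0.58 + 0.83 + 0.74] + 4 = 3.89 + 4 = 7.89.
Reliability = 7.89 / 10 = 0.7890.

0.7890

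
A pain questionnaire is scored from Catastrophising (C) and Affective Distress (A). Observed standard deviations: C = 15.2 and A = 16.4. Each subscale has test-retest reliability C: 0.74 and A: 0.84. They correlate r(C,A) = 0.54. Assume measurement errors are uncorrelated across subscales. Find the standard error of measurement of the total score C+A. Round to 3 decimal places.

Var(total) = 500 + 269.222 = 769.222.
True-score variance = 396.896 + 269.222 = 666.118, so reliability = 0.8660.
Error variance = 769.222 − 666.118 = 103.104; SEM = √103.104 = 10.154.

10.154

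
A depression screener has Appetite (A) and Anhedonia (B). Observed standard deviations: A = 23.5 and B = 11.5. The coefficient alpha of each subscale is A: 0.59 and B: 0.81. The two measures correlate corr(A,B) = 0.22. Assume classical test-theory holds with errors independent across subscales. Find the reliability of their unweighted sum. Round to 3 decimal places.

Var(A+B) = 23.5² + 11.5² + 2·[23.5·11.5·0.22] = 684.5 + 118.91 = 803.41.
With uncorrelated errors the cross-covariances are all true-score covariance, so they carry over unchanged; only the diagonal terms shrink to ρᵢσᵢ².
True-score variance = [23.5²·0.59 + 11.5²·0.81] + 118.91 = 432.95 + 118.91 = 551.86.
Reliability = 551.86 / 803.41 = 0.687.

0.687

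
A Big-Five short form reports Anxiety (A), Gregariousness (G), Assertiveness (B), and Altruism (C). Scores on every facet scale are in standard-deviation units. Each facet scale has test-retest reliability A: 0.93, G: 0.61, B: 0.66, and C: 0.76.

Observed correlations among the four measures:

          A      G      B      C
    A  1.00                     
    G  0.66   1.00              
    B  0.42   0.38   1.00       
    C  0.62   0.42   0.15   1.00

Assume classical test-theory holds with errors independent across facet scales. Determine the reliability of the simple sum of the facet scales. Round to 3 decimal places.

0.888

Var(A+G+B+C) = 4 + 2·[0.66 + 0.42 + 0.62 + 0.38 + 0.42 + 0.15] = 4 + 5.3 = 9.3.
Under uncorrelated errors the observed covariances equal the true-score covariances, so only the own-variance terms attenuate.
True-score variance = [0.93 + 0.61 + 0.66 + 0.76] + 5.3 = 2.96 + 5.3 = 8.26.
Reliability = 8.26 / 9.3 = 0.888.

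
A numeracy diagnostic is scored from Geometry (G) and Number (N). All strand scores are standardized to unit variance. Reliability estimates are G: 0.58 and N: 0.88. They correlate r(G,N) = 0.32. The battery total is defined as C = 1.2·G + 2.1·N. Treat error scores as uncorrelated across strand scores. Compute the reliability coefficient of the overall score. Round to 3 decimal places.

Var(C) = 1.2² + 2.1² + 2·[2.52·0.32] = 5.85 + 1.6128 = 7.4628.
Under uncorrelated errors the observed covariances equal the true-score covariances, so only the own-variance terms attenuate.
True-score variance = [1.2²·0.58 + 2.1²·0.88] + 1.6128 = 4.716 + 1.6128 = 6.3288.
Reliability = 6.3288 / 7.4628 = 0.848.

0.848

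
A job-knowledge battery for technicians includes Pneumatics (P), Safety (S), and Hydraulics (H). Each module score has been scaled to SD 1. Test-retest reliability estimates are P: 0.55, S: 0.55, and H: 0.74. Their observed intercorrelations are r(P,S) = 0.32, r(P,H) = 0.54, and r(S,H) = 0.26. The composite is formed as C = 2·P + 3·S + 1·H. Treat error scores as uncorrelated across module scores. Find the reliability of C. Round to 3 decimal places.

0.717

Var(C) = 2² + 3² + 1 + 2·[6·0.32 + 2·0.54 + 3·0.26] = 14 + 7.56 = 21.56.
With uncorrelated errors the cross-covariances are all true-score covariance, so they carry over unchanged; only the diagonal terms shrink to ρᵢσᵢ².
True-score variance = [2²·0.55 + 3²·0.55 + 0.74] + 7.56 = 7.89 + 7.56 = 15.45.
Reliability = 15.45 / 21.56 = 0.717.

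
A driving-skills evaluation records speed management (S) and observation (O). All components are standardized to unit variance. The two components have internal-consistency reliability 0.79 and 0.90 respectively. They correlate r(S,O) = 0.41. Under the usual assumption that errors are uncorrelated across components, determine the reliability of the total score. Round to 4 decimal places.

0.8901

Var(S+O) = 2 + 2·[0.41] = 2 + 0.82 = 2.82.
With uncorrelated errors the cross-covariances are all true-score covariance, so they carry over unchanged; only the diagonal terms shrink to ρᵢσᵢ².
True-score variance = [0.79 + 0.90] + 0.82 = 1.69 + 0.82 = 2.51.
Reliability = 2.51 / 2.82 = 0.8901.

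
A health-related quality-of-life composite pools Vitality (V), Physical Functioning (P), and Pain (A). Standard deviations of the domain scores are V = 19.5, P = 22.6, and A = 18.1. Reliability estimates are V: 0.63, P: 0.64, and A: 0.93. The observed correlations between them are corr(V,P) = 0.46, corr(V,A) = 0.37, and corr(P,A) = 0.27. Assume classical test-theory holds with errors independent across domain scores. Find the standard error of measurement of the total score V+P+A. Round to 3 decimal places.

18.641

Var(total) = 1218.62 + 887.519 = 2106.14.
True-score variance = 871.121 + 887.519 = 1758.64, so reliability = 0.8350.
Error variance = 2106.14 − 1758.64 = 347.499; SEM = √347.499 = 18.641.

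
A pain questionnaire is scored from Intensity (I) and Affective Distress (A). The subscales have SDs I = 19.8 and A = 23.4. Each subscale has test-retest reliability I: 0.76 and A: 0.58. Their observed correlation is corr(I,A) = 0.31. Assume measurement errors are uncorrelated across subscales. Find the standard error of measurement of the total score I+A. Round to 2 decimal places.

18.00

Var(total) = 939.6 + 287.258 = 1226.86.
True-score variance = 615.535 + 287.258 = 902.794, so reliability = 0.7359.
Error variance = 1226.86 − 902.794 = 324.065; SEM = √324.065 = 18.00.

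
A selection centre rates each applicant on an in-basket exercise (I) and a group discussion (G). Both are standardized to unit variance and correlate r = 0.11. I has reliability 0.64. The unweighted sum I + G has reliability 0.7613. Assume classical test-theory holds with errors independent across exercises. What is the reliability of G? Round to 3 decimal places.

0.830

Var(I+G) = 2 + 2·0.11 = 2.220.
True-score variance = ρ_I + ρ_G + 2·0.11, so 0.7613 = (0.64 + ρ_G + 0.22) / 2.220.
ρ_G = 0.7613·2.220 − 0.64 − 0.22 = 0.830.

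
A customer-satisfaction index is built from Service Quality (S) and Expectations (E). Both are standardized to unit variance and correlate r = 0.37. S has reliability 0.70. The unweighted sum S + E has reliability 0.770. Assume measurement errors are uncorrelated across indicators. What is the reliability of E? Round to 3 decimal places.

0.670

Var(S+E) = 2 + 2·0.37 = 2.740.
True-score variance = ρ_S + ρ_E + 2·0.37, so 0.770 = (0.70 + ρ_E + 0.74) / 2.740.
ρ_E = 0.770·2.740 − 0.70 − 0.74 = 0.670.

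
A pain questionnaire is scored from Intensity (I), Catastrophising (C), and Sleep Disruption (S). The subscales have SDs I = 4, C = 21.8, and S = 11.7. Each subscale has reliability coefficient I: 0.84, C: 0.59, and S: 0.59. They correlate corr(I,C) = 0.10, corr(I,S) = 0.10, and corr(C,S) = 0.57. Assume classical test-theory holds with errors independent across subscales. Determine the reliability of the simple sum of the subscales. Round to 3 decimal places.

0.732

Var(I+C+S) = 4² + 21.8² + 11.7² + 2·[4·21.8·0.10 + 4·11.7·0.10 + 21.8·11.7·0.57] = 628.13 + 317.568 = 945.698.
Under uncorrelated errors the observed covariances equal the true-score covariances, so only the own-variance terms attenuate.
True-score variance = [4²·0.84 + 21.8²·0.59 + 11.7²·0.59] + 317.568 = 374.597 + 317.568 = 692.165.
Reliability = 692.165 / 945.698 = 0.732.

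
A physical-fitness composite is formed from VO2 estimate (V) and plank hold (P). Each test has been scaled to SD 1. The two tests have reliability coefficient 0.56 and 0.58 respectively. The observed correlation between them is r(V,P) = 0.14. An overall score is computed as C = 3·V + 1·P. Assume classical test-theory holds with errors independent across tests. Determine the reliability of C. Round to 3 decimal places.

0.596

Var(C) = 3² + 1 + 2·[3·0.14] = 10 + 0.84 = 10.84.
With uncorrelated errors the cross-covariances are all true-score covariance, so they carry over unchanged; only the diagonal terms shrink to ρᵢσᵢ².
True-score variance = [3²·0.56 + 0.58] + 0.84 = 5.62 + 0.84 = 6.46.
Reliability = 6.46 / 10.84 = 0.596.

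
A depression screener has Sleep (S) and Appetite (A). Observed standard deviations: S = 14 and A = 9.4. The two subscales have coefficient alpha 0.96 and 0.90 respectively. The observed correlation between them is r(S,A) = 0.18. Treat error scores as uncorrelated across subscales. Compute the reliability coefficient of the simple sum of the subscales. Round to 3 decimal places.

Var(S+A) = 14² + 9.4² + 2·[14·9.4·0.18] = 284.36 + 47.376 = 331.736.
With uncorrelated errors the cross-covariances are all true-score covariance, so they carry over unchanged; only the diagonal terms shrink to ρᵢσᵢ².
True-score variance = [14²·0.96 + 9.4²·0.90] + 47.376 = 267.684 + 47.376 = 315.06.
Reliability = 315.06 / 331.736 = 0.950.

0.950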